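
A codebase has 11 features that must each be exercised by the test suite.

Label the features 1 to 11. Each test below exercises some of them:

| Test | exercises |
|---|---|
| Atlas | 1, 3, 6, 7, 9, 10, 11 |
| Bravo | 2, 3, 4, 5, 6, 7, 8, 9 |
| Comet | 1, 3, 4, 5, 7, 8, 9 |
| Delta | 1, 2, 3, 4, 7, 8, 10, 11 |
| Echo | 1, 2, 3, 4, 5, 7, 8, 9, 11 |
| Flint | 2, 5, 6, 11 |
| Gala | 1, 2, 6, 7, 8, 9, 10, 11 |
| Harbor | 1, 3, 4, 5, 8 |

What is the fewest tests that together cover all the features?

Bravo and Delta together: Bravo ∪ Delta = {1, 2, 3, 4, 5, 6, 7, 8, 9, 10, 11} — every feature is covered.
No single test has all 11 features (the largest, Echo, has 9), so 2 is optimal.

2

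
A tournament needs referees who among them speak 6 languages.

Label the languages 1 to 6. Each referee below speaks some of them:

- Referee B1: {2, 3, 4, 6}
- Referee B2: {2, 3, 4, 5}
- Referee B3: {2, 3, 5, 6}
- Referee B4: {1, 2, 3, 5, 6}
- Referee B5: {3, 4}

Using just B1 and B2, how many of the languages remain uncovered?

1

Union of B1, B2 = {2, 3, 4, 5, 6}.
Not covered: 1 — 1 language.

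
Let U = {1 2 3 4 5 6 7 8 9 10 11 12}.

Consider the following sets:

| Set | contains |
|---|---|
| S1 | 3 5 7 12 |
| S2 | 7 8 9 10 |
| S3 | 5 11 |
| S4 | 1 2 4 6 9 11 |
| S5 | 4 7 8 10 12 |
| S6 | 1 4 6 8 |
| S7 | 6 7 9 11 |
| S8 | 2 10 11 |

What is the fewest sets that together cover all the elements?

3

S1, S2, and S4 cover everything between them: the union {1, 2, 3, 4, 5, 6, 7, 8, 9, 10, 11, 12} is all of U.
Only S1 contains 3, so S1 is forced; the remaining 8 elements need at least 2 more sets (each remaining set adds at most 6) — so at least 3 sets are needed, and 3 is optimal.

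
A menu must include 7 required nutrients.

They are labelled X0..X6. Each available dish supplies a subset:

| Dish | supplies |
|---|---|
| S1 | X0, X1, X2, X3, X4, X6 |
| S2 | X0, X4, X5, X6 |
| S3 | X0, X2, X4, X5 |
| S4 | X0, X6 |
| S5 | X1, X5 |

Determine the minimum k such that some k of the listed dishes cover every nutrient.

S1 and S5 together: S1 ∪ S5 = {X0, X1, X2, X3, X4, X5, X6} — every nutrient is covered.
No single dish has all 7 nutrients (the largest, S1, has 6), so 2 is optimal.

2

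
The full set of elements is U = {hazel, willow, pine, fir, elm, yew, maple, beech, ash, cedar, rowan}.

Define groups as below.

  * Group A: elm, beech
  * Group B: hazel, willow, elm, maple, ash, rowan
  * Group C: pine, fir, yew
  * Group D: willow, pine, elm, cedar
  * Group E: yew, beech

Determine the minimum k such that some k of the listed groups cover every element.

4

Take {B, C, D, E}. Their union is {hazel, willow, pine, fir, elm, yew, maple, beech, ash, cedar, rowan}, which is all 11 elements.
No 3 of the 5 groups cover everything (all 10 combinations miss at least one element), so 4 is optimal.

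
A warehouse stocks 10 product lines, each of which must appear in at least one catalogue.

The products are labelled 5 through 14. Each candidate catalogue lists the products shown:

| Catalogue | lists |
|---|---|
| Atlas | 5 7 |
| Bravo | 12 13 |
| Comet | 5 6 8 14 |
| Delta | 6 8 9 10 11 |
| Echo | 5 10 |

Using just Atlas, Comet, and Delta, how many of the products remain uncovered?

2

Union of Atlas, Comet, Delta = {5, 6, 7, 8, 9, 10, 11, 14}.
Not covered: 12, 13 — 2 products.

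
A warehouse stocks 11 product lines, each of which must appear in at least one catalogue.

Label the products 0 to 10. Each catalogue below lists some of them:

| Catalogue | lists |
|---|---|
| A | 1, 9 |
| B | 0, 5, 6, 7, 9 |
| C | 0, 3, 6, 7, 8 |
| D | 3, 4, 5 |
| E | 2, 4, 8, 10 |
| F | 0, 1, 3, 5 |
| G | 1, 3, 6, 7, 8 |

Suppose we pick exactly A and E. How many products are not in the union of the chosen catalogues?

5

Union of A, E = {1, 2, 4, 8, 9, 10}.
Not covered: 0, 3, 5, 6, 7 — 5 products.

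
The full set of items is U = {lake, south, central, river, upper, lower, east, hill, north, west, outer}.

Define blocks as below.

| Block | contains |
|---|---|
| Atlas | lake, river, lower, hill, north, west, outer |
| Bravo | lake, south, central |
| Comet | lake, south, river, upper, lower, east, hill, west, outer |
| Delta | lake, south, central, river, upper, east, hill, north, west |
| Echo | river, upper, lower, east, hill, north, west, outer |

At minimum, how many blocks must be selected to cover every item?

2

Take {Atlas, Delta}. Their union is {lake, south, central, river, upper, lower, east, hill, north, west, outer}, which is all 11 items.
No single block has all 11 items (the largest, Comet, has 9), so 2 is optimal.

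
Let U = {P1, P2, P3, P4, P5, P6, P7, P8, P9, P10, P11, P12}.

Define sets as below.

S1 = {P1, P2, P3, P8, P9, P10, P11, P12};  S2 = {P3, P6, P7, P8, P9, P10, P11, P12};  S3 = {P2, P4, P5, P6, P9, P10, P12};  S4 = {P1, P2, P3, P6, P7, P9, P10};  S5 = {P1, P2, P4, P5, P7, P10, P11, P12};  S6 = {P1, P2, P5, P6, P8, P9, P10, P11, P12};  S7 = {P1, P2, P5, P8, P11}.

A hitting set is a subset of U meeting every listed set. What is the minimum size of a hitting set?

H = {P2, P6} meets every set (each contains at least one member of H), and |H| = 2.
No single element lies in every set, so at least 2 are needed and 2 is optimal.

2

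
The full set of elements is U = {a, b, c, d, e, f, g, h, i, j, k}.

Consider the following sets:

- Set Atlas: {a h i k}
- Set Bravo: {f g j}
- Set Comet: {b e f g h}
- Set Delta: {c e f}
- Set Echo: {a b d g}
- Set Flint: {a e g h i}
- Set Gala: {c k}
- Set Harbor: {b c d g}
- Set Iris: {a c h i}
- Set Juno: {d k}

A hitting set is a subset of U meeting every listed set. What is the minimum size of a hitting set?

3

The 3 elements {c, g, k} hit every set.
The sets Bravo, Iris, Juno are pairwise disjoint, so any hitting set needs a separate element for each — at least 3. Hence 3 is optimal.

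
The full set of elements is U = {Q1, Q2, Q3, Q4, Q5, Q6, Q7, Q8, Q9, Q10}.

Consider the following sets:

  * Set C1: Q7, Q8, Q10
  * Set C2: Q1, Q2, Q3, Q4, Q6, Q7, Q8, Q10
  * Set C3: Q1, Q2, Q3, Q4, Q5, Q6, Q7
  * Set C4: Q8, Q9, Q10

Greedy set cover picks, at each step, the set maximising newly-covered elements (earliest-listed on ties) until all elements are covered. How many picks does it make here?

3

Greedy: pick C2 (covers 8 new) → pick C3 (covers 1 new) → pick C4 (covers 1 new). Total picks: 3.
(The true minimum cover uses only 2 sets, so greedy is not optimal here.)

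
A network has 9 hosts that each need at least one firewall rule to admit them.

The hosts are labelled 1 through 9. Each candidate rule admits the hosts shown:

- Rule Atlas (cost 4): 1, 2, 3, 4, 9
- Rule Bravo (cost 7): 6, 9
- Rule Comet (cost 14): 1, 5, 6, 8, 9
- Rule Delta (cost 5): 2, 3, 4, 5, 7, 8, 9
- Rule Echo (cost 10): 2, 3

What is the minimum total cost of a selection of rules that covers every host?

16

Atlas, Bravo, Delta together cover every host (Atlas ∪ Bravo ∪ Delta = {1, 2, 3, 4, 5, 6, 7, 8, 9}); total cost 4 + 7 + 5 = 16.
No covering selection has total cost below 16.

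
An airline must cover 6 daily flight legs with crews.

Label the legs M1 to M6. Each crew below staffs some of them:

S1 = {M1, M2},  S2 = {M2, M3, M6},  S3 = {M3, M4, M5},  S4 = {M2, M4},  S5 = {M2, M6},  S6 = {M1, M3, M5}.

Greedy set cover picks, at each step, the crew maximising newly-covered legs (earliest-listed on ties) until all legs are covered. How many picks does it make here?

Greedy: pick S2 (covers 3 new) → pick S3 (covers 2 new) → pick S1 (covers 1 new). Total picks: 3.

3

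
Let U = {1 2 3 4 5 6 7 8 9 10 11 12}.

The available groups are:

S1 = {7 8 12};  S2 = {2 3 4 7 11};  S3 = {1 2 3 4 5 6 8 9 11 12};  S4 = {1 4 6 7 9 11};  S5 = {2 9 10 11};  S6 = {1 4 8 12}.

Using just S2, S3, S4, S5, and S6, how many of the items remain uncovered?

Union of S2, S3, S4, S5, S6 = {1, 2, 3, 4, 5, 6, 7, 8, 9, 10, 11, 12} — that's every item, so 0 are uncovered.

0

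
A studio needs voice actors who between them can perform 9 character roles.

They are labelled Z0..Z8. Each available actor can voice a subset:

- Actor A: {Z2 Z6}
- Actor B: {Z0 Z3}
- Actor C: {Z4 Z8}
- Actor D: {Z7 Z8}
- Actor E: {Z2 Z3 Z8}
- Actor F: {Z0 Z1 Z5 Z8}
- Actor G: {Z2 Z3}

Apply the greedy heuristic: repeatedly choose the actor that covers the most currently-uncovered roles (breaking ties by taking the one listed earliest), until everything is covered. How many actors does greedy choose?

Greedy: pick F (covers 4 new) → pick A (covers 2 new) → pick B (covers 1 new) → pick C (covers 1 new) → pick D (covers 1 new). Total picks: 5.

5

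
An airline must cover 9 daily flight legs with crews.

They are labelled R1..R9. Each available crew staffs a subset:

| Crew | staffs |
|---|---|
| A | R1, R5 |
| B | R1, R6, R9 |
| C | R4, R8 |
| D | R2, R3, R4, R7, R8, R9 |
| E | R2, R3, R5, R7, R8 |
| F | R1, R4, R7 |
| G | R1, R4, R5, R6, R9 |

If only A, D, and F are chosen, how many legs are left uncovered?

Union of A, D, F = {R1, R2, R3, R4, R5, R7, R8, R9}.
Not covered: R6 — 1 leg.

1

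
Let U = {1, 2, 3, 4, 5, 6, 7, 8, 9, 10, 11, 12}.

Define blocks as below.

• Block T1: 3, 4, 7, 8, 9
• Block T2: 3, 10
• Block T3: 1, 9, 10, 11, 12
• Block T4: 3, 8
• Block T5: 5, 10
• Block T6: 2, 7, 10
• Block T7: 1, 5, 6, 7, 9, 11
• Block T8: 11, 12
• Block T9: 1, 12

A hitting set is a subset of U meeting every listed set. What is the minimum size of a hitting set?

Take H = {3, 5, 7, 12}. Each listed block contains at least one of these, so H is a hitting set of size 4.
No choice of 3 points meets every block, so 4 is the minimum.

4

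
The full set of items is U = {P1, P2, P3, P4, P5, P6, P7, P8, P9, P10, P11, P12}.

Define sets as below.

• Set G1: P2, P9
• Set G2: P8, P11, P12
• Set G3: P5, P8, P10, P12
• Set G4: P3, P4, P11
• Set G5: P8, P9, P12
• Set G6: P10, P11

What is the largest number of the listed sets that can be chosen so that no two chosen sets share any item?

3

G1, G3, G4 are pairwise disjoint (G1={P2,P9}; G3={P5,P8,P10,P12}; G4={P3,P4,P11}).
Every remaining set overlaps one of these, and no 4 of the listed sets are pairwise disjoint, so 3 is the maximum.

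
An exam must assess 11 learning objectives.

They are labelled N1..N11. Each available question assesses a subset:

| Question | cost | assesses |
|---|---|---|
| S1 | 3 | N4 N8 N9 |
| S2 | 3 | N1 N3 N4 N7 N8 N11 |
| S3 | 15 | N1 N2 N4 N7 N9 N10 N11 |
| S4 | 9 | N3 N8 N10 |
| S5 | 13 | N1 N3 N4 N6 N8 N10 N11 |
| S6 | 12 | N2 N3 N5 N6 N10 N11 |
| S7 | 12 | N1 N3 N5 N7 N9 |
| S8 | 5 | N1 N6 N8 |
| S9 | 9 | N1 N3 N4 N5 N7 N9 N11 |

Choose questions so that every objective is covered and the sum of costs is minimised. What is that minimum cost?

18

S1, S2, S6 together cover every objective (S1 ∪ S2 ∪ S6 = {N1, N2, N3, N4, N5, N6, N7, N8, N9, N10, N11}); total cost 3 + 3 + 12 = 18.
No covering selection has total cost below 18.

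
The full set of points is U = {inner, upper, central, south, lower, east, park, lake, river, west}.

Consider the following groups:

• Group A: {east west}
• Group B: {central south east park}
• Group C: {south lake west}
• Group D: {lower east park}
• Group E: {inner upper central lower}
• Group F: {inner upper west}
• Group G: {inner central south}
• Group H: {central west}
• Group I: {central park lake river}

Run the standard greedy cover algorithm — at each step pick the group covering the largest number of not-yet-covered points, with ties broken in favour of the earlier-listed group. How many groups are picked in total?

Greedy: pick B (covers 4 new) → pick E (covers 3 new) → pick C (covers 2 new) → pick I (covers 1 new). Total picks: 4.

4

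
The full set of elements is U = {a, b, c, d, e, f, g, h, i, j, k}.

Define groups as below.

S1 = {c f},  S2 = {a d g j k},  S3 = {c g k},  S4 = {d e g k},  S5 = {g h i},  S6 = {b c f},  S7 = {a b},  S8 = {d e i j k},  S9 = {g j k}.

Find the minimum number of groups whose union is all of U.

4

Take {S2, S4, S5, S6}. Their union is {a, b, c, d, e, f, g, h, i, j, k}, which is all 11 elements.
No 3 of the 9 groups cover everything (all 84 combinations miss at least one element), so 4 is optimal.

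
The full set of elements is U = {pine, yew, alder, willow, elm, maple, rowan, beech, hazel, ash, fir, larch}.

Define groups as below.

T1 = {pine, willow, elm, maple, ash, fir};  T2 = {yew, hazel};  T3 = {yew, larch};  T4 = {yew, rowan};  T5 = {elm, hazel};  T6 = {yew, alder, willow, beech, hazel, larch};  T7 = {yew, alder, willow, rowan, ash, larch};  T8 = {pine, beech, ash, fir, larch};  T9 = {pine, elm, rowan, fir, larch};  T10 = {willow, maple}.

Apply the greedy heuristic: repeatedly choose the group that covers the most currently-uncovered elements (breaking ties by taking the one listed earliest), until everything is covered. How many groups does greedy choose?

Greedy: pick T1 (covers 6 new) → pick T6 (covers 5 new) → pick T4 (covers 1 new). Total picks: 3.

3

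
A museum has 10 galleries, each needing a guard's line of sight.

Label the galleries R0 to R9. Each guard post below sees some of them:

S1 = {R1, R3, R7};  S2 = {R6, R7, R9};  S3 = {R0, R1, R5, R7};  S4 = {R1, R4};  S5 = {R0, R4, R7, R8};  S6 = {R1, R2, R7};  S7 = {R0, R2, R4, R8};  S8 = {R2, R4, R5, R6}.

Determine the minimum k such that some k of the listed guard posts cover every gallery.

4

S1 and S2 and S7 and S8 together: S1 ∪ S2 ∪ S7 ∪ S8 = {R0, R1, R2, R3, R4, R5, R6, R7, R8, R9} — every gallery is covered.
No 3 of the 8 guard posts cover everything (all 56 combinations miss at least one gallery), so 4 is optimal.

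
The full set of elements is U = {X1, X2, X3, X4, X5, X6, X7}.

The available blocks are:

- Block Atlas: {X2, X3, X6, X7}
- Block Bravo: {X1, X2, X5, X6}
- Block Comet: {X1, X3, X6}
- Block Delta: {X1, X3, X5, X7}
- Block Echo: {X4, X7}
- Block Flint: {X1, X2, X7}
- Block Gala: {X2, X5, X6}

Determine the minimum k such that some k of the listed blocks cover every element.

Take {Bravo, Comet, Echo}. Their union is {X1, X2, X3, X4, X5, X6, X7}, which is all 7 elements.
Only Echo contains X4, so Echo is forced; the remaining 5 elements need at least 2 more blocks (each remaining block adds at most 4) — so at least 3 blocks are needed, and 3 is optimal.

3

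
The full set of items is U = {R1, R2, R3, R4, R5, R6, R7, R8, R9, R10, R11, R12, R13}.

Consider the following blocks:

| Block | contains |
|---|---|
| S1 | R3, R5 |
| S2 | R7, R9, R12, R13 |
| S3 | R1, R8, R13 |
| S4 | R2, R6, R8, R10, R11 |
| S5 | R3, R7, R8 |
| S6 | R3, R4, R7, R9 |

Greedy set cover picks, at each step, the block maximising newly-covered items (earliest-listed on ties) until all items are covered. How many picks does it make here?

5

Greedy: pick S4 (covers 5 new) → pick S2 (covers 4 new) → pick S1 (covers 2 new) → pick S3 (covers 1 new) → pick S6 (covers 1 new). Total picks: 5.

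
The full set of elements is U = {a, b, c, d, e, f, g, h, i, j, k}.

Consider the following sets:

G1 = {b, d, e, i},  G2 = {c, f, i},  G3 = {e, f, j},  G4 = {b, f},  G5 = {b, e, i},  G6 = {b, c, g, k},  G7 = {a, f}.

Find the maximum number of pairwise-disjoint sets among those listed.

2

G3, G6 are pairwise disjoint (G3={e,f,j}; G6={b,c,g,k}).
Every remaining set overlaps one of these, and no 3 of the listed sets are pairwise disjoint, so 2 is the maximum.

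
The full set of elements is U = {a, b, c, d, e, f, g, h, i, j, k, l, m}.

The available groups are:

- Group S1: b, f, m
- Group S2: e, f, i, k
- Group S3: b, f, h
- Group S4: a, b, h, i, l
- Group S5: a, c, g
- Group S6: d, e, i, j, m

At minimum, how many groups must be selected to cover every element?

4

Take {S2, S4, S5, S6}. Their union is {a, b, c, d, e, f, g, h, i, j, k, l, m}, which is all 13 elements.
Only S2 contains k, so S2 is forced; the remaining 9 elements need at least 3 more groups (each remaining group adds at most 4) — so at least 4 groups are needed, and 4 is optimal.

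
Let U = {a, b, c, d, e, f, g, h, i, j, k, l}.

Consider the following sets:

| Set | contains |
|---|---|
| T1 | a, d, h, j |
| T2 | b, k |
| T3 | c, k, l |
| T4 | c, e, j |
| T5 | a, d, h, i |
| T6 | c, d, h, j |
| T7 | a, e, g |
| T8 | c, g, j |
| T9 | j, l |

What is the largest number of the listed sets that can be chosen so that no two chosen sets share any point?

T2, T5, T9 are pairwise disjoint (T2={b,k}; T5={a,d,h,i}; T9={j,l}).
Every remaining set overlaps one of these, and no 4 of the listed sets are pairwise disjoint, so 3 is the maximum.

3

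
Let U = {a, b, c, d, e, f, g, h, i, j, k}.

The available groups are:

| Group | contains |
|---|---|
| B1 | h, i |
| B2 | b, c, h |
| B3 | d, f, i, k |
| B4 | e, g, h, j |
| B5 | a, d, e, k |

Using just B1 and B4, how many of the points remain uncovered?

Union of B1, B4 = {e, g, h, i, j}.
Not covered: a, b, c, d, f, k — 6 points.

6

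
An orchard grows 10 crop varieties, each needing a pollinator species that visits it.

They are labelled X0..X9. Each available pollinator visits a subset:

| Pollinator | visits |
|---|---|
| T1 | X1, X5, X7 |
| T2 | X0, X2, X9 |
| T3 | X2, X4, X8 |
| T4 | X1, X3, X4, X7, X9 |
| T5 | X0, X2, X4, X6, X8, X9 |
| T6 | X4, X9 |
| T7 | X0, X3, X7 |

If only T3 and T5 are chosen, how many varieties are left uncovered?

Union of T3, T5 = {X0, X2, X4, X6, X8, X9}.
Not covered: X1, X3, X5, X7 — 4 varieties.

4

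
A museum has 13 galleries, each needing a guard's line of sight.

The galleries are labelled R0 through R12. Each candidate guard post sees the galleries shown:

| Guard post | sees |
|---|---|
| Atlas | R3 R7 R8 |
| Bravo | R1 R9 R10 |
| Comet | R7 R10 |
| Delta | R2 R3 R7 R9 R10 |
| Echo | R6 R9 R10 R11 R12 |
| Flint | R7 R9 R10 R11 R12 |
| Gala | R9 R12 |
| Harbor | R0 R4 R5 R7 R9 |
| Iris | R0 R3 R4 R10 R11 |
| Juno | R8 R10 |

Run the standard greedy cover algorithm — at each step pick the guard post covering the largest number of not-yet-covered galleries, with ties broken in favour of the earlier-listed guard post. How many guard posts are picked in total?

Greedy: pick Delta (covers 5 new) → pick Echo (covers 3 new) → pick Harbor (covers 3 new) → pick Atlas (covers 1 new) → pick Bravo (covers 1 new). Total picks: 5.

5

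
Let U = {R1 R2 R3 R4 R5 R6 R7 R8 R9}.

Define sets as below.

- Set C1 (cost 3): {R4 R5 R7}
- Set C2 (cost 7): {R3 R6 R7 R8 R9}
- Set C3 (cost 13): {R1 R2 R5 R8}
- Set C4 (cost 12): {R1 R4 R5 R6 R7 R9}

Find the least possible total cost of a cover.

C1, C2, C3 together cover every item (C1 ∪ C2 ∪ C3 = {R1, R2, R3, R4, R5, R6, R7, R8, R9}); total cost 3 + 7 + 13 = 23.
No covering selection has total cost below 23.

23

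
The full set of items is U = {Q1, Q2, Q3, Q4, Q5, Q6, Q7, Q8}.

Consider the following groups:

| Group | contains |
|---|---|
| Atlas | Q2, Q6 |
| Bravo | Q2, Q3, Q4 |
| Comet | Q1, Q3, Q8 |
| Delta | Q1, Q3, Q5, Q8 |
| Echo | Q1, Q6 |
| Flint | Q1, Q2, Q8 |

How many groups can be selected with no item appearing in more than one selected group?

Atlas, Comet are pairwise disjoint (Atlas={Q2,Q6}; Comet={Q1,Q3,Q8}).
Every remaining group overlaps one of these, and no 3 of the listed groups are pairwise disjoint, so 2 is the maximum.

2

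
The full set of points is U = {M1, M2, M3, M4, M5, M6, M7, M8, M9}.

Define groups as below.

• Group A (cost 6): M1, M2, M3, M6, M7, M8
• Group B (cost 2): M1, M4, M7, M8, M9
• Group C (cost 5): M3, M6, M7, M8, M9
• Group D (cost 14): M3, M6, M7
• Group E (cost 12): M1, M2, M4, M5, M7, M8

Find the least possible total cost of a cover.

17

C, E together cover every point (C ∪ E = {M1, M2, M3, M4, M5, M6, M7, M8, M9}); total cost 5 + 12 = 17.
The greedy pick B, A, E costs 20; no covering selection beats 17.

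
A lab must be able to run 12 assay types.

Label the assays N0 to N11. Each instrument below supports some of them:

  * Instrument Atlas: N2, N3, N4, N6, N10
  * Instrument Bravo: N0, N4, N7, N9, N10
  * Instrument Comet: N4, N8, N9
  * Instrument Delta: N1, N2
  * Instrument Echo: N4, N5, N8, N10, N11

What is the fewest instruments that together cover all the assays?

4

Atlas and Bravo and Delta and Echo together: Atlas ∪ Bravo ∪ Delta ∪ Echo = {N0, N1, N2, N3, N4, N5, N6, N7, N8, N9, N10, N11} — every assay is covered.
Only Bravo contains N0, so Bravo is forced; the remaining 7 assays need at least 3 more instruments (each remaining instrument adds at most 3) — so at least 4 instruments are needed, and 4 is optimal.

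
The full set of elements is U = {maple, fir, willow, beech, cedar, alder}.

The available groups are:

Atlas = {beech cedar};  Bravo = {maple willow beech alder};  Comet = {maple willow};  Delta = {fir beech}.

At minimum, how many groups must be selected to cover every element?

3

Atlas, Bravo, and Delta cover everything between them: the union {maple, fir, willow, beech, cedar, alder} is all of U.
Only Delta contains fir, so Delta is forced; the remaining 4 elements need at least 2 more groups (each remaining group adds at most 3) — so at least 3 groups are needed, and 3 is optimal.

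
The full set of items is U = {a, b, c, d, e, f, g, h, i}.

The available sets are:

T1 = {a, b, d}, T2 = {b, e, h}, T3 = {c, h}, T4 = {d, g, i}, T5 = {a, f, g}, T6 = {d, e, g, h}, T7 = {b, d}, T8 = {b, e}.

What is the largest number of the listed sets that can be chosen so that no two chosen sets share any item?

T3, T5, T8 are pairwise disjoint (T3={c,h}; T5={a,f,g}; T8={b,e}).
Every remaining set overlaps one of these, and no 4 of the listed sets are pairwise disjoint, so 3 is the maximum.

3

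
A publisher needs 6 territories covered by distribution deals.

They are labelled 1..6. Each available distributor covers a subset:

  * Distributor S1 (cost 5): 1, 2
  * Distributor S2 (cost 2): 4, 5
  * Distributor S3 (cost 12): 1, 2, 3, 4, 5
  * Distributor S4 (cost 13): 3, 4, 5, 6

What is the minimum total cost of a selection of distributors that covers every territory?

S1, S4 together cover every territory (S1 ∪ S4 = {1, 2, 3, 4, 5, 6}); total cost 5 + 13 = 18.
The greedy pick S2, S1, S4 costs 20; no covering selection beats 18.

18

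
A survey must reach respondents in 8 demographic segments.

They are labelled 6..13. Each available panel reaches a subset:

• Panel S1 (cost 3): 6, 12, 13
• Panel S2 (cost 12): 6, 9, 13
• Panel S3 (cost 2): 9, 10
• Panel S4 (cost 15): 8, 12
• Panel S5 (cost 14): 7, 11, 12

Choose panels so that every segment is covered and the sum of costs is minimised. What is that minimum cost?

S1, S3, S4, S5 together cover every segment (S1 ∪ S3 ∪ S4 ∪ S5 = {6, 7, 8, 9, 10, 11, 12, 13}); total cost 3 + 2 + 15 + 14 = 34.
No covering selection has total cost below 34.

34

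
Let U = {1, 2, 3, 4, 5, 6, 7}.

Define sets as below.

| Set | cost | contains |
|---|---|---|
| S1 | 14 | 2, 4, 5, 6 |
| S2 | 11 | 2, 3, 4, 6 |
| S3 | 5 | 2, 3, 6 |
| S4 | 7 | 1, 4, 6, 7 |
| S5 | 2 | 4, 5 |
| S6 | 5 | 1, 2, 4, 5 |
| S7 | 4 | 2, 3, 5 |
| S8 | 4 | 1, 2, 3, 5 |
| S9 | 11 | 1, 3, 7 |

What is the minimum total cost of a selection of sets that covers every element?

S4, S7 together cover every element (S4 ∪ S7 = {1, 2, 3, 4, 5, 6, 7}); total cost 7 + 4 = 11.
The greedy pick S5, S8, S4 costs 13; no covering selection beats 11.

11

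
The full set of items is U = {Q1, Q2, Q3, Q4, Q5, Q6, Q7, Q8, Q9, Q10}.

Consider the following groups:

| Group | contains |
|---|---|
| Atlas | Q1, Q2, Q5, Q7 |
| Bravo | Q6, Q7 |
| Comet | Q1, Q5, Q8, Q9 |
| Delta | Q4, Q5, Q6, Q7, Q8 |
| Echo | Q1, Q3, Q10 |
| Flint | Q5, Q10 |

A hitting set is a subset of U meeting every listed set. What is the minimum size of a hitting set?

3

The 3 items {Q3, Q5, Q6} hit every group.
No choice of 2 items meets every group, so 3 is the minimum.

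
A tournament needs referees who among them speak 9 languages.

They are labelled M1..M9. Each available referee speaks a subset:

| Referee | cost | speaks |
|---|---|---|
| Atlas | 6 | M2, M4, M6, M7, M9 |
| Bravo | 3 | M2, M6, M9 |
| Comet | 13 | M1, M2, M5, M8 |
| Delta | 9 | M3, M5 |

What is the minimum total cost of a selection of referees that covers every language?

Atlas, Comet, Delta together cover every language (Atlas ∪ Comet ∪ Delta = {M1, M2, M3, M4, M5, M6, M7, M8, M9}); total cost 6 + 13 + 9 = 28.
The greedy pick Bravo, Atlas, Comet, Delta costs 31; no covering selection beats 28.

28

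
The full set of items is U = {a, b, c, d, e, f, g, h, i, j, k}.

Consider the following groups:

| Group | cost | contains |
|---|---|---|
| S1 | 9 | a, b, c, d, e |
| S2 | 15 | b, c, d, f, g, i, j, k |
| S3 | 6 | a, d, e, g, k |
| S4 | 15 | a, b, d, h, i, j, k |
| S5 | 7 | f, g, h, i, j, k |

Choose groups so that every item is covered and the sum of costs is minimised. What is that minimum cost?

16

S1, S5 together cover every item (S1 ∪ S5 = {a, b, c, d, e, f, g, h, i, j, k}); total cost 9 + 7 = 16.
No covering selection has total cost below 16.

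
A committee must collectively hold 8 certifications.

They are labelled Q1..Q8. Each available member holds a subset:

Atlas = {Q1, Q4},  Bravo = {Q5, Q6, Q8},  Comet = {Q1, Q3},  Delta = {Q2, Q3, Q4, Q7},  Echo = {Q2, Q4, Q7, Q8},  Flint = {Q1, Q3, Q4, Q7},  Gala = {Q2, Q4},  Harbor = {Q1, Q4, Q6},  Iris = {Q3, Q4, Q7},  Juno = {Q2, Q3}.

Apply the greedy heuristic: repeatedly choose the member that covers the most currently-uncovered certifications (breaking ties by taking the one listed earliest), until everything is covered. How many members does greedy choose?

Greedy: pick Delta (covers 4 new) → pick Bravo (covers 3 new) → pick Atlas (covers 1 new). Total picks: 3.

3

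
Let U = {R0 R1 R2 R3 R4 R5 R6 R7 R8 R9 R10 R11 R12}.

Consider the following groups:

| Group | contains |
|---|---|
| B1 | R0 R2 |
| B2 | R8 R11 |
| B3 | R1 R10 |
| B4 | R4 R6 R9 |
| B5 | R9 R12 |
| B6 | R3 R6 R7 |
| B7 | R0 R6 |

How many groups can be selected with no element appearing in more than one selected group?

5

B1, B2, B3, B5, B6 are pairwise disjoint (B1={R0,R2}; B2={R8,R11}; B3={R1,R10}; B5={R9,R12}; B6={R3,R6,R7}).
Every remaining group overlaps one of these, and no 6 of the listed groups are pairwise disjoint, so 5 is the maximum.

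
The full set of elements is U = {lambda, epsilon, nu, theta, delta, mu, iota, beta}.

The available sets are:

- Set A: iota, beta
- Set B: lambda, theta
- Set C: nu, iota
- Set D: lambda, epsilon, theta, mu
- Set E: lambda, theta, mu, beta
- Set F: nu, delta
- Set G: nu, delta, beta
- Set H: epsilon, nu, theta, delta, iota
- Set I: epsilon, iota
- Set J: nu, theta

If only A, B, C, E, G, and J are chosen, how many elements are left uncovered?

1

Union of A, B, C, E, G, J = {lambda, nu, theta, delta, mu, iota, beta}.
Not covered: epsilon — 1 element.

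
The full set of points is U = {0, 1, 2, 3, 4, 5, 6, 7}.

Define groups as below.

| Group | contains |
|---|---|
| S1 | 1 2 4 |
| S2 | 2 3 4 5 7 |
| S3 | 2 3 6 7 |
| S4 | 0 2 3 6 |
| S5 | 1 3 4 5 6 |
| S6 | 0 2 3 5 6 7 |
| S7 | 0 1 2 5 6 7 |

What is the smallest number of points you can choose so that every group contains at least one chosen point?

H = {2, 5} meets every group (each contains at least one member of H), and |H| = 2.
No single point lies in every group, so at least 2 are needed and 2 is optimal.

2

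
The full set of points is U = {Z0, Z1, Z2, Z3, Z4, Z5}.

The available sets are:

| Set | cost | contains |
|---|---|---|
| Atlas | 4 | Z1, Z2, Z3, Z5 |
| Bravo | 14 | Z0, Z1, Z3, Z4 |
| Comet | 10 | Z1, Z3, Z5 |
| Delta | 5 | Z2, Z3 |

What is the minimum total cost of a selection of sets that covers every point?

Atlas, Bravo together cover every point (Atlas ∪ Bravo = {Z0, Z1, Z2, Z3, Z4, Z5}); total cost 4 + 14 = 18.
No covering selection has total cost below 18.

18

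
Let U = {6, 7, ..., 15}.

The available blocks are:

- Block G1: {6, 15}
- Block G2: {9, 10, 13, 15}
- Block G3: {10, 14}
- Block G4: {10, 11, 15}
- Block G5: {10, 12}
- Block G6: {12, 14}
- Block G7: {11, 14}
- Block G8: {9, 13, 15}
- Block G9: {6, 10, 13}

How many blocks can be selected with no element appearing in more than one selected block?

G1, G5, G7 are pairwise disjoint (G1={6,15}; G5={10,12}; G7={11,14}).
Every remaining block overlaps one of these, and no 4 of the listed blocks are pairwise disjoint, so 3 is the maximum.

3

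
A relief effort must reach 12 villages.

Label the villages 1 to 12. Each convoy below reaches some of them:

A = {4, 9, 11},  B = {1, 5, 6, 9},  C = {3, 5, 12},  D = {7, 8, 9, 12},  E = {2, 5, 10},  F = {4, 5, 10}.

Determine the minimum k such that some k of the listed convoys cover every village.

Take {A, B, C, D, E}. Their union is {1, 2, 3, 4, 5, 6, 7, 8, 9, 10, 11, 12}, which is all 12 villages.
No 4 of the 6 convoys cover everything (all 15 combinations miss at least one village), so 5 is optimal.

5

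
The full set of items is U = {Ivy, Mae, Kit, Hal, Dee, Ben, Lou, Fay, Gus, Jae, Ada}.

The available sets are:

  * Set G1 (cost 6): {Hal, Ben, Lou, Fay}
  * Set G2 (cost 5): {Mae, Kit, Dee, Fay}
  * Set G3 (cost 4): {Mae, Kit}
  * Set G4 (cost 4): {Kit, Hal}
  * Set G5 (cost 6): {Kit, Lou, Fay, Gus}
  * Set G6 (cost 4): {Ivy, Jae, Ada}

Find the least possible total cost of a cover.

21

G1, G2, G5, G6 together cover every item (G1 ∪ G2 ∪ G5 ∪ G6 = {Ivy, Mae, Kit, Hal, Dee, Ben, Lou, Fay, Gus, Jae, Ada}); total cost 6 + 5 + 6 + 4 = 21.
No covering selection has total cost below 21.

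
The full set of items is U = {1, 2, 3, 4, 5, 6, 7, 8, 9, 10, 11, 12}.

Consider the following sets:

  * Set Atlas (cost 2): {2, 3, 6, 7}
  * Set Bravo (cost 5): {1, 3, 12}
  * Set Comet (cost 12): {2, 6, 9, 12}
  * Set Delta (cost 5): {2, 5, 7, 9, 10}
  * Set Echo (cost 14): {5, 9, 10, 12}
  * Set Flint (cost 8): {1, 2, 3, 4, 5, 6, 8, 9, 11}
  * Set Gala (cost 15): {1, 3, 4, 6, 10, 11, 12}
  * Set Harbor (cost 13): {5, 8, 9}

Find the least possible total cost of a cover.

Bravo, Delta, Flint together cover every item (Bravo ∪ Delta ∪ Flint = {1, 2, 3, 4, 5, 6, 7, 8, 9, 10, 11, 12}); total cost 5 + 5 + 8 = 18.
The greedy pick Atlas, Flint, Bravo, Delta costs 20; no covering selection beats 18.

18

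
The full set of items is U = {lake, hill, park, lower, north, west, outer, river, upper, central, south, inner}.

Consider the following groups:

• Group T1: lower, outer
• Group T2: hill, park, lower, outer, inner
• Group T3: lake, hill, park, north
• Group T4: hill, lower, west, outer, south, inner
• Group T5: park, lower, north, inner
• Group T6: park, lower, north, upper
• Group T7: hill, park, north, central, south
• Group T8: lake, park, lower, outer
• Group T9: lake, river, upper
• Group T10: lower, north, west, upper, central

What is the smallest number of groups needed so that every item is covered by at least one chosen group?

Take {T4, T7, T9}. Their union is {lake, hill, park, lower, north, west, outer, river, upper, central, south, inner}, which is all 12 items.
Only T9 contains river, so T9 is forced; the remaining 9 items need at least 2 more groups (each remaining group adds at most 6) — so at least 3 groups are needed, and 3 is optimal.

3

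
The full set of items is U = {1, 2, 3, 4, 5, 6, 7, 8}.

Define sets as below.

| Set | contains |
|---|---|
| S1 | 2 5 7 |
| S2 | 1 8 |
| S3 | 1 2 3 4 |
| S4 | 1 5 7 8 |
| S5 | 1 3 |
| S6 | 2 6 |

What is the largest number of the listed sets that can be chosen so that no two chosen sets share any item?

2

S4, S6 are pairwise disjoint (S4={1,5,7,8}; S6={2,6}).
Every remaining set overlaps one of these, and no 3 of the listed sets are pairwise disjoint, so 2 is the maximum.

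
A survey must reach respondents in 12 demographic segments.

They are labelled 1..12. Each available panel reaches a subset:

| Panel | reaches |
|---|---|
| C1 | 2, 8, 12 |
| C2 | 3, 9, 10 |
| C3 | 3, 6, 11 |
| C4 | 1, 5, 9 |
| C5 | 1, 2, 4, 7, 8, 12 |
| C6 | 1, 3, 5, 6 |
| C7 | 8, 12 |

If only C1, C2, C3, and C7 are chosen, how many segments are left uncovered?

Union of C1, C2, C3, C7 = {2, 3, 6, 8, 9, 10, 11, 12}.
Not covered: 1, 4, 5, 7 — 4 segments.

4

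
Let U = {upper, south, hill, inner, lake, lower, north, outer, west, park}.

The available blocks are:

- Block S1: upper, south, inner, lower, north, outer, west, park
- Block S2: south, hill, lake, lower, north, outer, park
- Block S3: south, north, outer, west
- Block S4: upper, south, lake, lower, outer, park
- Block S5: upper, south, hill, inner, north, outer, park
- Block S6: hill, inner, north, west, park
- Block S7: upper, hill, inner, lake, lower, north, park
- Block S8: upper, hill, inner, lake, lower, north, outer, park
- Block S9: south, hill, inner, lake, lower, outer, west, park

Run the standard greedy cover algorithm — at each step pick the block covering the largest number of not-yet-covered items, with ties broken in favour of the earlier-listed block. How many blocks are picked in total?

2

Greedy: pick S1 (covers 8 new) → pick S2 (covers 2 new). Total picks: 2.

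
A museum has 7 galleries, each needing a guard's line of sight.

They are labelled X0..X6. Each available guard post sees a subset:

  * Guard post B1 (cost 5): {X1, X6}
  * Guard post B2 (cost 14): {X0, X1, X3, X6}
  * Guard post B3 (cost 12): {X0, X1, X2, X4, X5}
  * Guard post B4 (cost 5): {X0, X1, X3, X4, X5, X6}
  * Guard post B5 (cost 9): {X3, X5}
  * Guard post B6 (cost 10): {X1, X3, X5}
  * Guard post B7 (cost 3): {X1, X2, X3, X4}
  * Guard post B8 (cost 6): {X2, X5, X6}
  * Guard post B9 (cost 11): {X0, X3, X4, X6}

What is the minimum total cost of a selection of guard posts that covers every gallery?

8

B4, B7 together cover every gallery (B4 ∪ B7 = {X0, X1, X2, X3, X4, X5, X6}); total cost 5 + 3 = 8.
No covering selection has total cost below 8.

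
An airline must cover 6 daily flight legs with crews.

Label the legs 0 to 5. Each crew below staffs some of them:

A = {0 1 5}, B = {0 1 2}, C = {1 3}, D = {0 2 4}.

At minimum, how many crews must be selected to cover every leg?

3

A and C and D together: A ∪ C ∪ D = {0, 1, 2, 3, 4, 5} — every leg is covered.
Only C contains 3, so C is forced; the remaining 4 legs need at least 2 more crews (each remaining crew adds at most 3) — so at least 3 crews are needed, and 3 is optimal.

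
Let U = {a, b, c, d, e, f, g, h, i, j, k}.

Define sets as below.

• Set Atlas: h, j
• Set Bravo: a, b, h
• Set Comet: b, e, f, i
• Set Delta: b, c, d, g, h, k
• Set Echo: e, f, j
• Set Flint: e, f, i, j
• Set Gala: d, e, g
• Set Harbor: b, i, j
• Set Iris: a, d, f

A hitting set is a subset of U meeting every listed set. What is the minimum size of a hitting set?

Take T = {b, d, j}. Each listed set contains at least one of these, so T is a hitting set of size 3.
No choice of 2 elements meets every set, so 3 is the minimum.

3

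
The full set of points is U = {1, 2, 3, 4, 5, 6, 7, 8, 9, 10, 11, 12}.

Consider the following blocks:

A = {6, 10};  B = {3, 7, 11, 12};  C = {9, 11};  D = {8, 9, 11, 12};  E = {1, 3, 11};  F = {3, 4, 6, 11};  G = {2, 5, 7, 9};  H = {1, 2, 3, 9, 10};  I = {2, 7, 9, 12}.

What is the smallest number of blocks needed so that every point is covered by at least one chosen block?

4

D, F, G, and H cover everything between them: the union {1, 2, 3, 4, 5, 6, 7, 8, 9, 10, 11, 12} is all of U.
No 3 of the 9 blocks cover everything (all 84 combinations miss at least one point), so 4 is optimal.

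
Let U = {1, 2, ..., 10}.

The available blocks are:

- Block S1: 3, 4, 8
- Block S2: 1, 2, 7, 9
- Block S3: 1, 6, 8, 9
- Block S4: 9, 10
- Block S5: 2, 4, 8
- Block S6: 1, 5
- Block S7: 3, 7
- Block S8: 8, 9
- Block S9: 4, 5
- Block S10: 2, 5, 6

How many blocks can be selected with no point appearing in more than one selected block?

4

S4, S5, S6, S7 are pairwise disjoint (S4={9,10}; S5={2,4,8}; S6={1,5}; S7={3,7}).
Every remaining block overlaps one of these, and no 5 of the listed blocks are pairwise disjoint, so 4 is the maximum.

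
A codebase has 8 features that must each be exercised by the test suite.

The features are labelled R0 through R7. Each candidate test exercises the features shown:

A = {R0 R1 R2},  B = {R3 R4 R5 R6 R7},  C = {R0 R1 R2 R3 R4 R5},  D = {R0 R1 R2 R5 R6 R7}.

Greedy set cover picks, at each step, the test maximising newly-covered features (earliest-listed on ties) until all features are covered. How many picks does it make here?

Greedy: pick C (covers 6 new) → pick B (covers 2 new). Total picks: 2.

2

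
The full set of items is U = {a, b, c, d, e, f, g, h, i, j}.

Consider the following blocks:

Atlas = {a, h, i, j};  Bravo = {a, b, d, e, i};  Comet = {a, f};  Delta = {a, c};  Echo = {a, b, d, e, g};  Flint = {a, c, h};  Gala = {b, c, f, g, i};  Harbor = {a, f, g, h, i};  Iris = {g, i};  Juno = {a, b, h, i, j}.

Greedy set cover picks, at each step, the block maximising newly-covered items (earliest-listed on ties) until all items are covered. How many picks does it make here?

3

Greedy: pick Bravo (covers 5 new) → pick Gala (covers 3 new) → pick Atlas (covers 2 new). Total picks: 3.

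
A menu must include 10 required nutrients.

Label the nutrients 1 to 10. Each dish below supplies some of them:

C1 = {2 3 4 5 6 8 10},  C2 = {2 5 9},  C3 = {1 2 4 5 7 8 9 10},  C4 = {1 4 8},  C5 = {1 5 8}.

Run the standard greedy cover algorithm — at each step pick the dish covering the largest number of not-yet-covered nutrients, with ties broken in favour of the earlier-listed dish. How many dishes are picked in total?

2

Greedy: pick C3 (covers 8 new) → pick C1 (covers 2 new). Total picks: 2.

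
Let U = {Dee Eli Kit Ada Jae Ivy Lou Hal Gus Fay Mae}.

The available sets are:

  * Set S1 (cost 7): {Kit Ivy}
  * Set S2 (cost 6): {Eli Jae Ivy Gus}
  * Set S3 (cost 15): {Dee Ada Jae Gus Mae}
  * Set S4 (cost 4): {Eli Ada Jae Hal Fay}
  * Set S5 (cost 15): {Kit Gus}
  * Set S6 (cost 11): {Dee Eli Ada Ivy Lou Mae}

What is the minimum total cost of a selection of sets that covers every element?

28

S1, S2, S4, S6 together cover every element (S1 ∪ S2 ∪ S4 ∪ S6 = {Dee, Eli, Kit, Ada, Jae, Ivy, Lou, Hal, Gus, Fay, Mae}); total cost 7 + 6 + 4 + 11 = 28.
No covering selection has total cost below 28.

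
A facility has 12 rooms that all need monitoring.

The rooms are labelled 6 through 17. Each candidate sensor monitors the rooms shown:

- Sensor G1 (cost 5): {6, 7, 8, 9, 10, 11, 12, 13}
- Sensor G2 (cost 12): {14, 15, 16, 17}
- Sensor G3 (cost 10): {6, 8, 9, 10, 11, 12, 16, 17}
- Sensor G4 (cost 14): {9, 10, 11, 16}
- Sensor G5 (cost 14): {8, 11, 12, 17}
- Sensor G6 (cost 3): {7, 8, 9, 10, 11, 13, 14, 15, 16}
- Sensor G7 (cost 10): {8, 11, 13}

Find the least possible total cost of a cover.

13

G3, G6 together cover every room (G3 ∪ G6 = {6, 7, 8, 9, 10, 11, 12, 13, 14, 15, 16, 17}); total cost 10 + 3 = 13.
The greedy pick G6, G1, G3 costs 18; no covering selection beats 13.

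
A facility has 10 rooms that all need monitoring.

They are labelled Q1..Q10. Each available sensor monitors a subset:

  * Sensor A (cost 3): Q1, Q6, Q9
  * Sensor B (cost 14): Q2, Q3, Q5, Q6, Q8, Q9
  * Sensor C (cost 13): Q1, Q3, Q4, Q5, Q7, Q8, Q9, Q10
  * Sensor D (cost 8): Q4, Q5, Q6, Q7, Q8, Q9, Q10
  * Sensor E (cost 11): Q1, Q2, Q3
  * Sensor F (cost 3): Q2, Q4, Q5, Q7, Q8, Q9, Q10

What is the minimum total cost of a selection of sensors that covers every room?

17

A, E, F together cover every room (A ∪ E ∪ F = {Q1, Q2, Q3, Q4, Q5, Q6, Q7, Q8, Q9, Q10}); total cost 3 + 11 + 3 = 17.
No covering selection has total cost below 17.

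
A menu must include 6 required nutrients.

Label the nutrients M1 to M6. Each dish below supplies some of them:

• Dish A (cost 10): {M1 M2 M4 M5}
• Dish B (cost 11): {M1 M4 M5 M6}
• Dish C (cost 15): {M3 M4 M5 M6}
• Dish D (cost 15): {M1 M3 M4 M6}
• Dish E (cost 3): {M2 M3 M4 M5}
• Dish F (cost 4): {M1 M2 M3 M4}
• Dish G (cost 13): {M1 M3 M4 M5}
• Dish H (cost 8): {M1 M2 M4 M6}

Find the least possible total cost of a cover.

11

E, H together cover every nutrient (E ∪ H = {M1, M2, M3, M4, M5, M6}); total cost 3 + 8 = 11.
The greedy pick E, F, H costs 15; no covering selection beats 11.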